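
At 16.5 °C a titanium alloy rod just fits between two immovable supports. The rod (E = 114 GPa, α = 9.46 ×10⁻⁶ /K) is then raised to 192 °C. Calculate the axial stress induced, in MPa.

ΔT = 175.5 K. Constrained thermal stress σ = E·α·ΔT = 114.0×10³ MPa × 9.46×10⁻⁶ × 175.5 = 189 MPa (compressive).

189 MPa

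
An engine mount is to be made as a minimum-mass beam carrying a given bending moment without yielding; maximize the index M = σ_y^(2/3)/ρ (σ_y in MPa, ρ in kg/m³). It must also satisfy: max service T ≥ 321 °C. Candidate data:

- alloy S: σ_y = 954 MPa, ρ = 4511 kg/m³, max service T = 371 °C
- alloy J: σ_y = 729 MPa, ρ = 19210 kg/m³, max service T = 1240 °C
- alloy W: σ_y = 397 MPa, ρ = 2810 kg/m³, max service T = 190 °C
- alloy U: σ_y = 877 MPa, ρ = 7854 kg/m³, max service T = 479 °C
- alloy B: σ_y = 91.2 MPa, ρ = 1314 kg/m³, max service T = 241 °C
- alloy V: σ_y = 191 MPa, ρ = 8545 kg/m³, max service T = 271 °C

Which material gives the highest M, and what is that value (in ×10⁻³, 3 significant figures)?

alloy S, M = 21.5×10⁻³

Screen on constraints: max service T ≥ 321 °C. Survivors: alloy S, alloy J, alloy U.
Per-candidate index values:
  alloy S: M = 21.5×10⁻³
  alloy U: M = 11.7×10⁻³
  alloy J: M = 4.22×10⁻³
Alloy S has the largest M.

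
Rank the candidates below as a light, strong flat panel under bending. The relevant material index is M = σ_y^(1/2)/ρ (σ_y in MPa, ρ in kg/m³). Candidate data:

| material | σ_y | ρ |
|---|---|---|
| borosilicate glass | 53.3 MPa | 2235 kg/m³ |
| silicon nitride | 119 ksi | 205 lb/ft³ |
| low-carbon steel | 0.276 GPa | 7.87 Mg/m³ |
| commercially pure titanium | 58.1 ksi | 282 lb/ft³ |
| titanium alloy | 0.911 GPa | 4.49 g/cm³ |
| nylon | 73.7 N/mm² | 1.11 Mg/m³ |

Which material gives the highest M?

silicon nitride

Putting every candidate on a common basis:
  borosilicate glass: σ_y = 53.30 MPa, ρ = 2235 kg/m³
  silicon nitride: σ_y = 820.5 MPa, ρ = 3284 kg/m³
  low-carbon steel: σ_y = 276.0 MPa, ρ = 7870 kg/m³
  commercially pure titanium: σ_y = 400.6 MPa, ρ = 4517 kg/m³
  titanium alloy: σ_y = 911.0 MPa, ρ = 4490 kg/m³
  nylon: σ_y = 73.70 MPa, ρ = 1110 kg/m³
  silicon nitride: M = 8.72×10⁻³
  nylon: M = 7.73×10⁻³
  titanium alloy: M = 6.72×10⁻³
  commercially pure titanium: M = 4.43×10⁻³
  borosilicate glass: M = 3.27×10⁻³
  low-carbon steel: M = 2.11×10⁻³
Silicon nitride has the largest M.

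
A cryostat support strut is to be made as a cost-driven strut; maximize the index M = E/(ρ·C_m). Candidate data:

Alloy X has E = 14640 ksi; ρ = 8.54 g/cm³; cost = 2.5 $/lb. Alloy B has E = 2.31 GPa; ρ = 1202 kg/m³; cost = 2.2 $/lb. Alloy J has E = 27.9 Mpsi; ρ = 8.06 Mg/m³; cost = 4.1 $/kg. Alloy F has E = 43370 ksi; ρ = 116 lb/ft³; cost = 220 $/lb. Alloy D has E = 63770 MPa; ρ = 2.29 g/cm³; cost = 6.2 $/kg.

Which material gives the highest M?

alloy J

Normalizing units and computing the index:
  alloy X: E = 100.9 GPa, ρ = 8540 kg/m³, cost = 5.511 $/kg
  alloy B: E = 2.310 GPa, ρ = 1202 kg/m³, cost = 4.850 $/kg
  alloy J: E = 192.4 GPa, ρ = 8060 kg/m³, cost = 4.100 $/kg
  alloy F: E = 299.0 GPa, ρ = 1858 kg/m³, cost = 485.0 $/kg
  alloy D: E = 63.77 GPa, ρ = 2290 kg/m³, cost = 6.200 $/kg
  alloy J: M = 5.82 MN·m per $
  alloy D: M = 4.49 MN·m per $
  alloy X: M = 2.14 MN·m per $
  alloy B: M = 0.396 MN·m per $
  alloy F: M = 0.332 MN·m per $
Alloy J has the largest M.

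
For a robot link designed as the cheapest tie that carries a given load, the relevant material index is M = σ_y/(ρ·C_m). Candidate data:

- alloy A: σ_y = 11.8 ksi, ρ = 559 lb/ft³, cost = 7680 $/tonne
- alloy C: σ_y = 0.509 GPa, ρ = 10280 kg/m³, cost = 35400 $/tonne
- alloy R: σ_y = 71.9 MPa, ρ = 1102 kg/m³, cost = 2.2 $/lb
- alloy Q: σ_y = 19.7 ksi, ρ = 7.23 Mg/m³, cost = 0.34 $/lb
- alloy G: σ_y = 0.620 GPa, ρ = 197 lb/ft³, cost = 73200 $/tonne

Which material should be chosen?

alloy Q

Convert each candidate to consistent units, then evaluate M:
  alloy A: σ_y = 81.36 MPa, ρ = 8954 kg/m³, cost = 7.680 $/kg
  alloy C: σ_y = 509.0 MPa, ρ = 10280 kg/m³, cost = 35.40 $/kg
  alloy R: σ_y = 71.90 MPa, ρ = 1102 kg/m³, cost = 4.850 $/kg
  alloy Q: σ_y = 135.8 MPa, ρ = 7230 kg/m³, cost = 0.7496 $/kg
  alloy G: σ_y = 620.0 MPa, ρ = 3156 kg/m³, cost = 73.20 $/kg
  alloy Q: M = 25.1 kN·m per $
  alloy R: M = 13.5 kN·m per $
  alloy G: M = 2.68 kN·m per $
  alloy C: M = 1.40 kN·m per $
  alloy A: M = 1.18 kN·m per $
Highest index: alloy Q.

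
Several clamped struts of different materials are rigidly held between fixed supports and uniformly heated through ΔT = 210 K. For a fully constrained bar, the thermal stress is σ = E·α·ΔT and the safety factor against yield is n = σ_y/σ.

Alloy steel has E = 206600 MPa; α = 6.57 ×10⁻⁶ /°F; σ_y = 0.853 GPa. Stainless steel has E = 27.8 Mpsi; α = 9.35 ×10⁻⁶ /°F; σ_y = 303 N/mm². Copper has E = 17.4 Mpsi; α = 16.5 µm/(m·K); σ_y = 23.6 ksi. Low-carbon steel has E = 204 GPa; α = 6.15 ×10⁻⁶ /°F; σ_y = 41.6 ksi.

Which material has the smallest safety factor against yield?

copper

In consistent units (E in GPa, α in ×10⁻⁶/K, σ_y in MPa):
  alloy steel: E = 206.6, α = 11.8, σ_y = 853.0 → σ = 513 MPa, n = 1.66
  stainless steel: E = 191.7, α = 16.8, σ_y = 303.0 → σ = 677 MPa, n = 0.447
  copper: E = 120.0, α = 16.5, σ_y = 162.7 → σ = 416 MPa, n = 0.391
  low-carbon steel: E = 204.0, α = 11.1, σ_y = 286.8 → σ = 474 MPa, n = 0.605
Copper has the lowest safety factor, n = 0.391.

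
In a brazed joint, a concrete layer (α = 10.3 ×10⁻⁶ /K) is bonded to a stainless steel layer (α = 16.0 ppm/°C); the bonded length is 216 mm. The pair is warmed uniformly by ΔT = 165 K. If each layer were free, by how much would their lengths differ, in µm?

Δα = |10.3 − 16.0|×10⁻⁶/K = 5.70×10⁻⁶/K.
ΔL_mismatch = Δα·L·ΔT = 5.70×10⁻⁶ × 216.0 mm × 165.0 K = 203 µm.

203 µm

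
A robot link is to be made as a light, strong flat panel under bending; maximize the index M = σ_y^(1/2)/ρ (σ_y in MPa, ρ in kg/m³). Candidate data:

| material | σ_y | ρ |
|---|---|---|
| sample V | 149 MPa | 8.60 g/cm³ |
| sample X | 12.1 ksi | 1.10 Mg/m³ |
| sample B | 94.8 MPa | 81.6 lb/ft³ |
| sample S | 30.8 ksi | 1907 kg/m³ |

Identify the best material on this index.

sample X

Putting every candidate on a common basis:
  sample V: σ_y = 149.0 MPa, ρ = 8600 kg/m³
  sample X: σ_y = 83.43 MPa, ρ = 1100 kg/m³
  sample B: σ_y = 94.80 MPa, ρ = 1307 kg/m³
  sample S: σ_y = 212.4 MPa, ρ = 1907 kg/m³
  sample X: M = 8.30×10⁻³
  sample S: M = 7.64×10⁻³
  sample B: M = 7.45×10⁻³
  sample V: M = 1.42×10⁻³
Sample X has the largest M.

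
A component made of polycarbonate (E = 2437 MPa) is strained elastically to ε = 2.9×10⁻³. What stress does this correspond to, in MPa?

E = 2437 MPa = 2.437 GPa.
σ = E·ε = 2437 MPa × 2.9×10⁻³ = 7.07 MPa.

7.07 MPa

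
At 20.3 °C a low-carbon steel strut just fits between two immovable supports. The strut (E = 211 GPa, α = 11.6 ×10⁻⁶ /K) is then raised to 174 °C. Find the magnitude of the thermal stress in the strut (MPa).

ΔT = 153.7 K. Constrained thermal stress σ = E·α·ΔT = 211.0×10³ MPa × 11.6×10⁻⁶ × 153.7 = 376 MPa (compressive).

376 MPa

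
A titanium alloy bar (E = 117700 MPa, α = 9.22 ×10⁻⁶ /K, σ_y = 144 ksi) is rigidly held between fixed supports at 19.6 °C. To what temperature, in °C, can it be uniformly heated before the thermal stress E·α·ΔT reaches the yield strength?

E = 117700 MPa = 117.7 GPa.
σ_y = 144 ksi = 992.8 MPa.
E·α·ΔT = 992.8 MPa ⇒ ΔT = 992.8 / (117.7×10³ × 9.22×10⁻⁶) = 914.9 K.
T = 19.6 + 914.9 = 934.5 °C.

935 °C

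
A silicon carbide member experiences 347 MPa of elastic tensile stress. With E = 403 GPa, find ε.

ε = σ/E = 347 / 403000 = 8.61×10⁻⁴.

8.61×10⁻⁴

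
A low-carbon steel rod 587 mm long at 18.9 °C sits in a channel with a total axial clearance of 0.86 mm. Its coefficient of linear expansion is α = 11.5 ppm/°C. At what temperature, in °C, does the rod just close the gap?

α·L₀·ΔT = 0.86 mm ⇒ ΔT = 0.86 / (11.5×10⁻⁶ × 587.0) = 127.4 K.
T = 18.9 + 127.4 = 146.3 °C.

146 °C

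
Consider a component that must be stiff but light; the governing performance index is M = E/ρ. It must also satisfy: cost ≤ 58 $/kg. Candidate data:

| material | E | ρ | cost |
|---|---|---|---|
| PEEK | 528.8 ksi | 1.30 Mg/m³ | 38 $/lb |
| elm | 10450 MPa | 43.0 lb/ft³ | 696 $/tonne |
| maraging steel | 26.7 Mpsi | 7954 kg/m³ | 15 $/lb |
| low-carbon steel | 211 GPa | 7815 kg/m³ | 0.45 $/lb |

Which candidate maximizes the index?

low-carbon steel

Screen on constraints: cost ≤ 58 $/kg. Survivors: elm, maraging steel, low-carbon steel.
After converting to SI:
  elm: E = 10.45 GPa, ρ = 688.8 kg/m³
  maraging steel: E = 184.1 GPa, ρ = 7954 kg/m³
  low-carbon steel: E = 211.0 GPa, ρ = 7815 kg/m³
  low-carbon steel: M = 27.0 MN·m/kg
  maraging steel: M = 23.1 MN·m/kg
  elm: M = 15.2 MN·m/kg
Low-carbon steel has the largest M.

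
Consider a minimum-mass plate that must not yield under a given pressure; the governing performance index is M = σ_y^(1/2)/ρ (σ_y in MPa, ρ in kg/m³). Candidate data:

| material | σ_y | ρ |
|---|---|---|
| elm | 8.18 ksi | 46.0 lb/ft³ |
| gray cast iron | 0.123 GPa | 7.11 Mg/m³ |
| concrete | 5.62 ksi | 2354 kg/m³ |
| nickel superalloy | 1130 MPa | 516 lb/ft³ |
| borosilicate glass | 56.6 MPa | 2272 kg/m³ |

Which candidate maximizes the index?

elm

Putting every candidate on a common basis:
  elm: σ_y = 56.40 MPa, ρ = 736.8 kg/m³
  gray cast iron: σ_y = 123.0 MPa, ρ = 7110 kg/m³
  concrete: σ_y = 38.75 MPa, ρ = 2354 kg/m³
  nickel superalloy: σ_y = 1130 MPa, ρ = 8266 kg/m³
  borosilicate glass: σ_y = 56.60 MPa, ρ = 2272 kg/m³
  elm: M = 10.2×10⁻³
  nickel superalloy: M = 4.07×10⁻³
  borosilicate glass: M = 3.31×10⁻³
  concrete: M = 2.64×10⁻³
  gray cast iron: M = 1.56×10⁻³
The maximum is for elm.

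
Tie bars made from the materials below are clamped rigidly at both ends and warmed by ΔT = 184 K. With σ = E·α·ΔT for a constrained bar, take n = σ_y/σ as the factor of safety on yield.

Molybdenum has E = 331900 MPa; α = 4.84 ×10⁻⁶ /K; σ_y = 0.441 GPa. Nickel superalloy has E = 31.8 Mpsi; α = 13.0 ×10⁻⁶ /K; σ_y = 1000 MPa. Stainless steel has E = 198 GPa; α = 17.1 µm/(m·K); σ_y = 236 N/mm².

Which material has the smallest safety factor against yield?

stainless steel

With everything in SI (GPa, ×10⁻⁶/K, MPa):
  molybdenum: E = 331.9, α = 4.84, σ_y = 441.0 → σ = 296 MPa, n = 1.49
  nickel superalloy: E = 219.3, α = 13.0, σ_y = 1000 → σ = 524 MPa, n = 1.91
  stainless steel: E = 198.0, α = 17.1, σ_y = 236.0 → σ = 623 MPa, n = 0.379
Stainless steel has the lowest safety factor, n = 0.379.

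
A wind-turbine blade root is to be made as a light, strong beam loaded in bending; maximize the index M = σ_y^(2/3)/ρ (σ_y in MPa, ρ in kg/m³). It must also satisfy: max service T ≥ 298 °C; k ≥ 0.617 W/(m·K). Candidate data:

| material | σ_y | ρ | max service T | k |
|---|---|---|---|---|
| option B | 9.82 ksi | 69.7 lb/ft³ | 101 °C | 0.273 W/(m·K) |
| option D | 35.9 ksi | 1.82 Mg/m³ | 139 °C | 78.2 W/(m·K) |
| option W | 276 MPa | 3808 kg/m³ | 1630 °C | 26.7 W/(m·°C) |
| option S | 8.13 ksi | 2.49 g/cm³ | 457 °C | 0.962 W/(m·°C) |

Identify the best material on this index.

Screen on constraints: max service T ≥ 298 °C; k ≥ 0.617 W/(m·K). Survivors: option W, option S.
After converting to SI:
  option W: σ_y = 276.0 MPa, ρ = 3808 kg/m³
  option S: σ_y = 56.05 MPa, ρ = 2490 kg/m³
  option W: M = 11.1×10⁻³
  option S: M = 5.88×10⁻³
Option W has the largest M.

option W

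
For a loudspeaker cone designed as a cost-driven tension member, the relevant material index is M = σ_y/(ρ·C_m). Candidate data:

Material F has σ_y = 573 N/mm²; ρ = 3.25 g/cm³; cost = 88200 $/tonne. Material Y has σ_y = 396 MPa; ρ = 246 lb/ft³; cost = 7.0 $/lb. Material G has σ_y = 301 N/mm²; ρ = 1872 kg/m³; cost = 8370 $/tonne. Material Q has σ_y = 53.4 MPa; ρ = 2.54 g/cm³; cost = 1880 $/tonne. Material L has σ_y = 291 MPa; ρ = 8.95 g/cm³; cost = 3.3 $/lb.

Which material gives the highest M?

material G

Convert each candidate to consistent units, then evaluate M:
  material F: σ_y = 573.0 MPa, ρ = 3250 kg/m³, cost = 88.20 $/kg
  material Y: σ_y = 396.0 MPa, ρ = 3941 kg/m³, cost = 15.43 $/kg
  material G: σ_y = 301.0 MPa, ρ = 1872 kg/m³, cost = 8.370 $/kg
  material Q: σ_y = 53.40 MPa, ρ = 2540 kg/m³, cost = 1.880 $/kg
  material L: σ_y = 291.0 MPa, ρ = 8950 kg/m³, cost = 7.275 $/kg
  material G: M = 19.2 kN·m per $
  material Q: M = 11.2 kN·m per $
  material Y: M = 6.51 kN·m per $
  material L: M = 4.47 kN·m per $
  material F: M = 2.00 kN·m per $
Highest index: material G.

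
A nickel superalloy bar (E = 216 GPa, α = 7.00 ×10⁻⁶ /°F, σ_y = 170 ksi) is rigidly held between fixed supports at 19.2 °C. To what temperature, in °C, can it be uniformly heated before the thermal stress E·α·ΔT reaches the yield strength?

450 °C

α = 7.00×10⁻⁶/°F × 9/5 = 12.6×10⁻⁶/K.
σ_y = 170 ksi = 1172 MPa.
E·α·ΔT = 1172 MPa ⇒ ΔT = 1172 / (216.0×10³ × 12.6×10⁻⁶) = 430.7 K.
T = 19.2 + 430.7 = 449.9 °C.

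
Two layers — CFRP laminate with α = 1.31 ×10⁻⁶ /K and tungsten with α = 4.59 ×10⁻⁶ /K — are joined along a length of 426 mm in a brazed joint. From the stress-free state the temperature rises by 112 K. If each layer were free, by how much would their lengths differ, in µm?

Δα = |1.31 − 4.59|×10⁻⁶/K = 3.28×10⁻⁶/K.
ΔL_mismatch = Δα·L·ΔT = 3.28×10⁻⁶ × 426.0 mm × 112.0 K = 156 µm.

156 µm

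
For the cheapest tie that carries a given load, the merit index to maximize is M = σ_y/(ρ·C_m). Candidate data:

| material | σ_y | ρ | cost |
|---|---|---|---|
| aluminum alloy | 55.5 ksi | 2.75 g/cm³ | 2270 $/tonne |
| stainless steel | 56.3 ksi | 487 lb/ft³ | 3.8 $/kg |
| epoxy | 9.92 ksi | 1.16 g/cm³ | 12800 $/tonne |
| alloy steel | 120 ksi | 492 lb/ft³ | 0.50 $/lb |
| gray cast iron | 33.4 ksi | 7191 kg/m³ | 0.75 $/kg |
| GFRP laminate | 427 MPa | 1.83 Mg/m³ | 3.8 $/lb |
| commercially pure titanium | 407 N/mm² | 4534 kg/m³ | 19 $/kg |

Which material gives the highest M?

Normalizing units and computing the index:
  aluminum alloy: σ_y = 382.7 MPa, ρ = 2750 kg/m³, cost = 2.270 $/kg
  stainless steel: σ_y = 388.2 MPa, ρ = 7801 kg/m³, cost = 3.800 $/kg
  epoxy: σ_y = 68.40 MPa, ρ = 1160 kg/m³, cost = 12.80 $/kg
  alloy steel: σ_y = 827.4 MPa, ρ = 7881 kg/m³, cost = 1.102 $/kg
  gray cast iron: σ_y = 230.3 MPa, ρ = 7191 kg/m³, cost = 0.7500 $/kg
  GFRP laminate: σ_y = 427.0 MPa, ρ = 1830 kg/m³, cost = 8.377 $/kg
  commercially pure titanium: σ_y = 407.0 MPa, ρ = 4534 kg/m³, cost = 19.00 $/kg
  alloy steel: M = 95.2 kN·m per $
  aluminum alloy: M = 61.3 kN·m per $
  gray cast iron: M = 42.7 kN·m per $
  GFRP laminate: M = 27.9 kN·m per $
  stainless steel: M = 13.1 kN·m per $
  commercially pure titanium: M = 4.72 kN·m per $
  epoxy: M = 4.61 kN·m per $
Highest index: alloy steel.

alloy steel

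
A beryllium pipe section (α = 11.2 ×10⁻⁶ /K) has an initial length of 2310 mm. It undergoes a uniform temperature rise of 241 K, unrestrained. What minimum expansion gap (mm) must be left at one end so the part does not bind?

ΔL = α·L₀·ΔT = 11.2×10⁻⁶ × 2310 mm × 241.0 K = 6.24 mm.

6.24 mm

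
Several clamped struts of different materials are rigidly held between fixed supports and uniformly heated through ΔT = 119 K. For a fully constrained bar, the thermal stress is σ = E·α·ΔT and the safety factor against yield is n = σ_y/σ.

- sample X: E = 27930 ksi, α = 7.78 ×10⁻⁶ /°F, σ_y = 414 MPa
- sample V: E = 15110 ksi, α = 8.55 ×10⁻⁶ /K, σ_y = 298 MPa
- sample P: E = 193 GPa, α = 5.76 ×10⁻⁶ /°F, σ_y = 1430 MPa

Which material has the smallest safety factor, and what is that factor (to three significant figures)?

sample X, n = 1.29

Converting E to GPa, α to ×10⁻⁶/K, σ_y to MPa, then σ and n for each:
  sample X: E = 192.6, α = 14.0, σ_y = 414.0 → σ = 321 MPa, n = 1.29
  sample V: E = 104.2, α = 8.55, σ_y = 298.0 → σ = 106 MPa, n = 2.81
  sample P: E = 193.0, α = 10.4, σ_y = 1430 → σ = 238 MPa, n = 6.01
The minimum is sample X at n = 1.29.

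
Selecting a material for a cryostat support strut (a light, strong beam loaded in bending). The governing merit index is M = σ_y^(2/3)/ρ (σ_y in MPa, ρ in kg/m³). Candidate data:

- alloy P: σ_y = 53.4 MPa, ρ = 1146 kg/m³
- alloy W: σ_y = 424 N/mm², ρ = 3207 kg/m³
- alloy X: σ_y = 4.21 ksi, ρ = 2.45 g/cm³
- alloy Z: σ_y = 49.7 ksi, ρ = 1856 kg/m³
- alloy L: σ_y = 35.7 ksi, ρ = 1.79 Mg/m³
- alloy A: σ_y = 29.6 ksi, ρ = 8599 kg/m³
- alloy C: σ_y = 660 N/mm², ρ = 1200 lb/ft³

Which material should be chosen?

Normalizing units and computing the index:
  alloy P: σ_y = 53.40 MPa, ρ = 1146 kg/m³
  alloy W: σ_y = 424.0 MPa, ρ = 3207 kg/m³
  alloy X: σ_y = 29.03 MPa, ρ = 2450 kg/m³
  alloy Z: σ_y = 342.7 MPa, ρ = 1856 kg/m³
  alloy L: σ_y = 246.1 MPa, ρ = 1790 kg/m³
  alloy A: σ_y = 204.1 MPa, ρ = 8599 kg/m³
  alloy C: σ_y = 660.0 MPa, ρ = 19220 kg/m³
  alloy Z: M = 26.4×10⁻³
  alloy L: M = 21.9×10⁻³
  alloy W: M = 17.6×10⁻³
  alloy P: M = 12.4×10⁻³
  alloy A: M = 4.03×10⁻³
  alloy C: M = 3.94×10⁻³
  alloy X: M = 3.86×10⁻³
Alloy Z has the largest M.

alloy Z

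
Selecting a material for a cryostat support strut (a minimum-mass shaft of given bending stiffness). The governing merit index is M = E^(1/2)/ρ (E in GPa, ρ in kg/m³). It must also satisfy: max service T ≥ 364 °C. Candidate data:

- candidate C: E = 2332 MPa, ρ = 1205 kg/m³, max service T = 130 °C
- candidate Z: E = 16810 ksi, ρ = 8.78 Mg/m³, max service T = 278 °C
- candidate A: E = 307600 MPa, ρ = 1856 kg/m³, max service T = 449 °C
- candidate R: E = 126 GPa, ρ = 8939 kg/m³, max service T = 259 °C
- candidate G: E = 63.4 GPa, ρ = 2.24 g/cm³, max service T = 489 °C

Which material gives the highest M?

Screen on constraints: max service T ≥ 364 °C. Survivors: candidate A, candidate G.
Putting every candidate on a common basis:
  candidate A: E = 307.6 GPa, ρ = 1856 kg/m³
  candidate G: E = 63.40 GPa, ρ = 2240 kg/m³
  candidate A: M = 9.45×10⁻³
  candidate G: M = 3.55×10⁻³
Candidate A ranks first.

candidate A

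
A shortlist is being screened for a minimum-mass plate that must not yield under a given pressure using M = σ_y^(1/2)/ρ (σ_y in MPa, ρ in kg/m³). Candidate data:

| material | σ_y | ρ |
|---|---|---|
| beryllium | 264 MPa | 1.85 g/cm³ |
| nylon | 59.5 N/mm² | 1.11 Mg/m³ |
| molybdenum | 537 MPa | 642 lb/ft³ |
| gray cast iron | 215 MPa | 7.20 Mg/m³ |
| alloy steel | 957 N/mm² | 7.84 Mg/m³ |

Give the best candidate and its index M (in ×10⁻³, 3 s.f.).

Convert each candidate to consistent units, then evaluate M:
  beryllium: σ_y = 264.0 MPa, ρ = 1850 kg/m³
  nylon: σ_y = 59.50 MPa, ρ = 1110 kg/m³
  molybdenum: σ_y = 537.0 MPa, ρ = 10280 kg/m³
  gray cast iron: σ_y = 215.0 MPa, ρ = 7200 kg/m³
  alloy steel: σ_y = 957.0 MPa, ρ = 7840 kg/m³
  beryllium: M = 8.78×10⁻³
  nylon: M = 6.95×10⁻³
  alloy steel: M = 3.95×10⁻³
  molybdenum: M = 2.25×10⁻³
  gray cast iron: M = 2.04×10⁻³
Beryllium ranks first.

beryllium, M = 8.78×10⁻³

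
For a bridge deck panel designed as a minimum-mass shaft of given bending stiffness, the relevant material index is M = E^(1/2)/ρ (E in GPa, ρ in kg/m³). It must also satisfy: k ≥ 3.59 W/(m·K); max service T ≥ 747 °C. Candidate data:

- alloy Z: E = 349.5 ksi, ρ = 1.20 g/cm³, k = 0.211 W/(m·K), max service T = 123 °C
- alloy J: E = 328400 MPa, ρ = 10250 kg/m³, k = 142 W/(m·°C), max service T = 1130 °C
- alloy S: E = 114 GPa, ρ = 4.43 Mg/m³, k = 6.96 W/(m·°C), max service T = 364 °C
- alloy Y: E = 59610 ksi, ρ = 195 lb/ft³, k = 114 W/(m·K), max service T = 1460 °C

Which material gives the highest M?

Screen on constraints: k ≥ 3.59 W/(m·K); max service T ≥ 747 °C. Survivors: alloy J, alloy Y.
In SI units:
  alloy J: E = 328.4 GPa, ρ = 10250 kg/m³
  alloy Y: E = 411.0 GPa, ρ = 3124 kg/m³
  alloy Y: M = 6.49×10⁻³
  alloy J: M = 1.77×10⁻³
Highest index: alloy Y.

alloy Y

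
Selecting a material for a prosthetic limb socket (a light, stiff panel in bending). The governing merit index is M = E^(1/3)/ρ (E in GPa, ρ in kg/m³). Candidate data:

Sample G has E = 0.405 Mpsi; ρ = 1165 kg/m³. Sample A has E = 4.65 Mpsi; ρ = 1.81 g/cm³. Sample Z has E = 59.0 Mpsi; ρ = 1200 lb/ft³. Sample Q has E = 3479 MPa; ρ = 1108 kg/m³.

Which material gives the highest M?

Putting every candidate on a common basis:
  sample G: E = 2.792 GPa, ρ = 1165 kg/m³
  sample A: E = 32.06 GPa, ρ = 1810 kg/m³
  sample Z: E = 406.8 GPa, ρ = 19220 kg/m³
  sample Q: E = 3.479 GPa, ρ = 1108 kg/m³
  sample A: M = 1.76×10⁻³
  sample Q: M = 1.37×10⁻³
  sample G: M = 1.21×10⁻³
  sample Z: M = 0.385×10⁻³
Sample A has the largest M.

sample A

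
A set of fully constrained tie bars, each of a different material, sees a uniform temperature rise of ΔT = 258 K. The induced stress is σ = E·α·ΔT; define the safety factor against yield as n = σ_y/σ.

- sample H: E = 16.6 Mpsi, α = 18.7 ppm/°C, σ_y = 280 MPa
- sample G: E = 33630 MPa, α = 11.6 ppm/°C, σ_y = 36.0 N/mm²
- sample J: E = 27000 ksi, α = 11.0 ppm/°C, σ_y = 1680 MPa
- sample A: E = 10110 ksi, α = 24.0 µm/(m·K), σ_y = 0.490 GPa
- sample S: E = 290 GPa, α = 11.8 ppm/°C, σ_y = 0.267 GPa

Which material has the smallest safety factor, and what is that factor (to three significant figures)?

Per material, after unit conversion:
  sample H: E = 114.5, α = 18.7, σ_y = 280.0 → σ = 552 MPa, n = 0.507
  sample G: E = 33.63, α = 11.6, σ_y = 36.00 → σ = 101 MPa, n = 0.358
  sample J: E = 186.2, α = 11.0, σ_y = 1680 → σ = 528 MPa, n = 3.18
  sample A: E = 69.71, α = 24.0, σ_y = 490.0 → σ = 432 MPa, n = 1.14
  sample S: E = 290.0, α = 11.8, σ_y = 267.0 → σ = 883 MPa, n = 0.302
Sample S has the lowest safety factor, n = 0.302.

sample S, n = 0.302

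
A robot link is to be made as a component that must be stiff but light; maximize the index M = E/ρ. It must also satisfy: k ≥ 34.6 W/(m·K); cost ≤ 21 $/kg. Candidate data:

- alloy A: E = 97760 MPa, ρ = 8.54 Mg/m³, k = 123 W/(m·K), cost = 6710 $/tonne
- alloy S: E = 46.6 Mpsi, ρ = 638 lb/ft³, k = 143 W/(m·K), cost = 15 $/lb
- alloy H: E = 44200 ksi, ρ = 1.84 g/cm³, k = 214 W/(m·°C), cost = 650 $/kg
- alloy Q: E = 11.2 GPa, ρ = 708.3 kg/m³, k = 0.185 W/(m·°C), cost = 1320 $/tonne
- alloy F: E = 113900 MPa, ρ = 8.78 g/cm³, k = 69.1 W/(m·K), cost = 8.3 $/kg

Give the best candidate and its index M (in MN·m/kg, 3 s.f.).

alloy F, M = 13.0 MN·m/kg

Screen on constraints: k ≥ 34.6 W/(m·K); cost ≤ 21 $/kg. Survivors: alloy A, alloy F.
Putting every candidate on a common basis:
  alloy A: E = 97.76 GPa, ρ = 8540 kg/m³
  alloy F: E = 113.9 GPa, ρ = 8780 kg/m³
  alloy F: M = 13.0 MN·m/kg
  alloy A: M = 11.4 MN·m/kg
Alloy F ranks first.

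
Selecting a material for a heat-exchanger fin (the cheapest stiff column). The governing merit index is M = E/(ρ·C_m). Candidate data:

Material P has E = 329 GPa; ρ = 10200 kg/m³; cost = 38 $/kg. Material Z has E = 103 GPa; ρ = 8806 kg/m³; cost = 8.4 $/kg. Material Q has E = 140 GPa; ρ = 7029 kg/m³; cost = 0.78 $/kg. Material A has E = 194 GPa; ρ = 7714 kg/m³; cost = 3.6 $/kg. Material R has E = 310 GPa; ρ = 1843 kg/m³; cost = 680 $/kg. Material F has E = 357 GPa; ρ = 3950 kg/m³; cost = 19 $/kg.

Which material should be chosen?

Evaluate M for each candidate:
  material Q: M = 25.5 MN·m per $
  material A: M = 6.99 MN·m per $
  material F: M = 4.76 MN·m per $
  material Z: M = 1.39 MN·m per $
  material P: M = 0.849 MN·m per $
  material R: M = 0.247 MN·m per $
Highest index: material Q.

material Q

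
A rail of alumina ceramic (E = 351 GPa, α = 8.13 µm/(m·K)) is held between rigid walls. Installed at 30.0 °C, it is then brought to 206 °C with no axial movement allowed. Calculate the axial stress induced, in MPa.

502 MPa

ΔT = 176.0 K. Constrained thermal stress σ = E·α·ΔT = 351.0×10³ MPa × 8.13×10⁻⁶ × 176.0 = 502 MPa (compressive).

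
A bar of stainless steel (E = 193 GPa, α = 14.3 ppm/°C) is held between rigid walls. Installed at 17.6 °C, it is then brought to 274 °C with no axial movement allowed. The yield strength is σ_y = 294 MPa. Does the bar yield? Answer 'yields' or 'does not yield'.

yields

ΔT = 256.4 K. Constrained thermal stress σ = E·α·ΔT = 193.0×10³ MPa × 14.3×10⁻⁶ × 256.4 = 708 MPa (compressive).
Compare to σ_y = 294 MPa: σ ≥ σ_y, so it yields.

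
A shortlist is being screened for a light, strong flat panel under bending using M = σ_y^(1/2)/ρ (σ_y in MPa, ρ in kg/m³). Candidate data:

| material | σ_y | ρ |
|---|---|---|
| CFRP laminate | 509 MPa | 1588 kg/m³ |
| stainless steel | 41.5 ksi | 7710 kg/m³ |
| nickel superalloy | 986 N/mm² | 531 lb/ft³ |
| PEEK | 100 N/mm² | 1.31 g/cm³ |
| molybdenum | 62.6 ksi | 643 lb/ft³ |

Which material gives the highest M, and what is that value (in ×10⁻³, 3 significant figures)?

CFRP laminate, M = 14.2×10⁻³

After converting to SI:
  CFRP laminate: σ_y = 509.0 MPa, ρ = 1588 kg/m³
  stainless steel: σ_y = 286.1 MPa, ρ = 7710 kg/m³
  nickel superalloy: σ_y = 986.0 MPa, ρ = 8506 kg/m³
  PEEK: σ_y = 100.0 MPa, ρ = 1310 kg/m³
  molybdenum: σ_y = 431.6 MPa, ρ = 10300 kg/m³
  CFRP laminate: M = 14.2×10⁻³
  PEEK: M = 7.63×10⁻³
  nickel superalloy: M = 3.69×10⁻³
  stainless steel: M = 2.19×10⁻³
  molybdenum: M = 2.02×10⁻³
The maximum is for CFRP laminate.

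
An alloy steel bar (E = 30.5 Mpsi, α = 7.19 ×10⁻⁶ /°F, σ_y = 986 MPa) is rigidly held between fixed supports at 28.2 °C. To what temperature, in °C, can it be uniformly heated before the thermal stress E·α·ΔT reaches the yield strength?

390 °C

E = 30.5 Mpsi = 210.3 GPa.
α = 7.19×10⁻⁶/°F × 9/5 = 12.9×10⁻⁶/K.
E·α·ΔT = 986.0 MPa ⇒ ΔT = 986.0 / (210.3×10³ × 12.9×10⁻⁶) = 362.3 K.
T = 28.2 + 362.3 = 390.5 °C.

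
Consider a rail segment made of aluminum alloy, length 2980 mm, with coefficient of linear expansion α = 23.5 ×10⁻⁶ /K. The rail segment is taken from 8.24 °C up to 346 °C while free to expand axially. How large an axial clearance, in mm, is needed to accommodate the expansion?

23.7 mm

ΔT = 346 − 8.24 = 337.8 K.
ΔL = α·L₀·ΔT = 23.5×10⁻⁶ × 2980 mm × 337.8 K = 23.7 mm.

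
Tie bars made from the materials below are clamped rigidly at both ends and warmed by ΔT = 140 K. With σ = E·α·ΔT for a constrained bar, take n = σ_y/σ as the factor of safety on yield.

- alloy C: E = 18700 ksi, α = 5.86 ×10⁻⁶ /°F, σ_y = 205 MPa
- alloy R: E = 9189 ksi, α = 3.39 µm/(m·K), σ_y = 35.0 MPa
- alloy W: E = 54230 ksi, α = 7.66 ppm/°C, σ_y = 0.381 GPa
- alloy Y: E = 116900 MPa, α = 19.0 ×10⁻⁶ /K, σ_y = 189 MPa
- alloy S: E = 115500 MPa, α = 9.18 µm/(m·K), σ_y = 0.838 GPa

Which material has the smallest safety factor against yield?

alloy Y

Converting E to GPa, α to ×10⁻⁶/K, σ_y to MPa, then σ and n for each:
  alloy C: E = 128.9, α = 10.5, σ_y = 205.0 → σ = 190 MPa, n = 1.08
  alloy R: E = 63.36, α = 3.39, σ_y = 35.00 → σ = 30.1 MPa, n = 1.16
  alloy W: E = 373.9, α = 7.66, σ_y = 381.0 → σ = 401 MPa, n = 0.950
  alloy Y: E = 116.9, α = 19.0, σ_y = 189.0 → σ = 311 MPa, n = 0.608
  alloy S: E = 115.5, α = 9.18, σ_y = 838.0 → σ = 148 MPa, n = 5.65
The minimum is alloy Y at n = 0.608.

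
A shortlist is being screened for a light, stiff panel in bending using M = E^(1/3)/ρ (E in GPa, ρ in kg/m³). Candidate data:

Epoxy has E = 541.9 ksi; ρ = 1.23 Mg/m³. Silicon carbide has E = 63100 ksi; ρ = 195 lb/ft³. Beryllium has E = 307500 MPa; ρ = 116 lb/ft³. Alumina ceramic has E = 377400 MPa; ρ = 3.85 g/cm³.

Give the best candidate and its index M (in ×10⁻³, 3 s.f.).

beryllium, M = 3.63×10⁻³

In SI units:
  epoxy: E = 3.736 GPa, ρ = 1230 kg/m³
  silicon carbide: E = 435.1 GPa, ρ = 3124 kg/m³
  beryllium: E = 307.5 GPa, ρ = 1858 kg/m³
  alumina ceramic: E = 377.4 GPa, ρ = 3850 kg/m³
  beryllium: M = 3.63×10⁻³
  silicon carbide: M = 2.43×10⁻³
  alumina ceramic: M = 1.88×10⁻³
  epoxy: M = 1.26×10⁻³
Beryllium ranks first.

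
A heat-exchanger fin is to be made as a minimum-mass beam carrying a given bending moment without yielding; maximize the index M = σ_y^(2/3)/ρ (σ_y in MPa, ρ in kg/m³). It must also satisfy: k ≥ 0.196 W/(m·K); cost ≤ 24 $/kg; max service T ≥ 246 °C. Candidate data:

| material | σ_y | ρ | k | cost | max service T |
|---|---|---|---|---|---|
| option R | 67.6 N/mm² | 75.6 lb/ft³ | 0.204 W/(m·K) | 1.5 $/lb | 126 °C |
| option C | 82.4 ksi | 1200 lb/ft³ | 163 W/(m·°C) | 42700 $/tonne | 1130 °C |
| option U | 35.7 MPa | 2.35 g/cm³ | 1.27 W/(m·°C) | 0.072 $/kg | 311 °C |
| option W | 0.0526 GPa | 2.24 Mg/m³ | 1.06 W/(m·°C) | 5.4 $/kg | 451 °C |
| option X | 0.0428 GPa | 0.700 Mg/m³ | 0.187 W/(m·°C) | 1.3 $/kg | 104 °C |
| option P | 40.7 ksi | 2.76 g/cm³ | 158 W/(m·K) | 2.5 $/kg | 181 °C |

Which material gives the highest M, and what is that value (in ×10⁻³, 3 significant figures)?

option W, M = 6.27×10⁻³

Screen on constraints: k ≥ 0.196 W/(m·K); cost ≤ 24 $/kg; max service T ≥ 246 °C. Survivors: option U, option W.
In SI units:
  option U: σ_y = 35.70 MPa, ρ = 2350 kg/m³
  option W: σ_y = 52.60 MPa, ρ = 2240 kg/m³
  option W: M = 6.27×10⁻³
  option U: M = 4.61×10⁻³
Highest index: option W.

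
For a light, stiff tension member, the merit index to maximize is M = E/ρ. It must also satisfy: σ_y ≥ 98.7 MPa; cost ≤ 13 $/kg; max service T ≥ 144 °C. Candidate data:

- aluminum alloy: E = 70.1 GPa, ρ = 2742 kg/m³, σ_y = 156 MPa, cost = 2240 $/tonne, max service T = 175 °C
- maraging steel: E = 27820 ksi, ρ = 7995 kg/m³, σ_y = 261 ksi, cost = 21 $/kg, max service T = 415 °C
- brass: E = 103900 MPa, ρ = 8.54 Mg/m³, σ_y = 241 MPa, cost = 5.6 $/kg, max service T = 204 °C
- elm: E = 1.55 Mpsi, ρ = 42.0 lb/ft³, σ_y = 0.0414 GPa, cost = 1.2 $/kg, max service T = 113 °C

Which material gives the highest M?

Screen on constraints: σ_y ≥ 98.7 MPa; cost ≤ 13 $/kg; max service T ≥ 144 °C. Survivors: aluminum alloy, brass.
Normalizing units and computing the index:
  aluminum alloy: E = 70.10 GPa, ρ = 2742 kg/m³
  brass: E = 103.9 GPa, ρ = 8540 kg/m³
  aluminum alloy: M = 25.6 MN·m/kg
  brass: M = 12.2 MN·m/kg
The maximum is for aluminum alloy.

aluminum alloy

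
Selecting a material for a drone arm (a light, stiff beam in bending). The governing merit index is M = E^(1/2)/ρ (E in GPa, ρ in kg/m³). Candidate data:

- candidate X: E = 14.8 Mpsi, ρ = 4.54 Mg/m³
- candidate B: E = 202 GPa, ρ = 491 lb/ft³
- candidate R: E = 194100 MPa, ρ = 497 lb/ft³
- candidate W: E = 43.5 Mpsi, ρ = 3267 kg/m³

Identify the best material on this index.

candidate W

In SI units:
  candidate X: E = 102.0 GPa, ρ = 4540 kg/m³
  candidate B: E = 202.0 GPa, ρ = 7865 kg/m³
  candidate R: E = 194.1 GPa, ρ = 7961 kg/m³
  candidate W: E = 299.9 GPa, ρ = 3267 kg/m³
  candidate W: M = 5.30×10⁻³
  candidate X: M = 2.23×10⁻³
  candidate B: M = 1.81×10⁻³
  candidate R: M = 1.75×10⁻³
Candidate W has the largest M.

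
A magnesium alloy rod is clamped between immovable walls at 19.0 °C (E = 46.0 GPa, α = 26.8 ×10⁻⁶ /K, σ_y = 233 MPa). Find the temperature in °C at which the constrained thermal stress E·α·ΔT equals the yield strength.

208 °C

E·α·ΔT = 233.0 MPa ⇒ ΔT = 233.0 / (46.00×10³ × 26.8×10⁻⁶) = 189.0 K.
T = 19.0 + 189.0 = 208.0 °C.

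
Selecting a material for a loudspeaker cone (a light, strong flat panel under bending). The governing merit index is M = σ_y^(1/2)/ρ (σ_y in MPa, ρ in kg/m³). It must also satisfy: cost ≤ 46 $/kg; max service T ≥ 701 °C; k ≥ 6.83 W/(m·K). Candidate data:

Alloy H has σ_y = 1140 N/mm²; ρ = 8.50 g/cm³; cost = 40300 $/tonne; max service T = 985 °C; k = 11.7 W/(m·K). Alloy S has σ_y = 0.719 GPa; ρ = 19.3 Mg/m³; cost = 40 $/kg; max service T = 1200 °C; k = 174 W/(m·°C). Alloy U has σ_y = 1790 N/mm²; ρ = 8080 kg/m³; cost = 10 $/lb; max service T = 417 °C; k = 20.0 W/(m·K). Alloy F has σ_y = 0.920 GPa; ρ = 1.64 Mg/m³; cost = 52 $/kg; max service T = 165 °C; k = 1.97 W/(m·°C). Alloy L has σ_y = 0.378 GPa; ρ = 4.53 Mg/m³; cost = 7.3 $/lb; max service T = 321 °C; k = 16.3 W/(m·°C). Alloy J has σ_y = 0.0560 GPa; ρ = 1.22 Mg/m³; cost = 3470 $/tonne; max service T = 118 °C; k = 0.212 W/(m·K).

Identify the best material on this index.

Screen on constraints: cost ≤ 46 $/kg; max service T ≥ 701 °C; k ≥ 6.83 W/(m·K). Survivors: alloy H, alloy S.
After converting to SI:
  alloy H: σ_y = 1140 MPa, ρ = 8500 kg/m³
  alloy S: σ_y = 719.0 MPa, ρ = 19300 kg/m³
  alloy H: M = 3.97×10⁻³
  alloy S: M = 1.39×10⁻³
Alloy H ranks first.

alloy H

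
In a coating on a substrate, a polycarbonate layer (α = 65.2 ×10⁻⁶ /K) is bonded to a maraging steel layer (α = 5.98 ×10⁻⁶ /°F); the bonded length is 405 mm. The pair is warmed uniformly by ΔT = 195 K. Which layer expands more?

maraging steel: α = 5.98×10⁻⁶/°F × 9/5 = 10.8×10⁻⁶/K.
α(polycarbonate) = 65.2×10⁻⁶/K vs α(maraging steel) = 10.8×10⁻⁶/K.
Higher α expands more for the same ΔT: polycarbonate.

polycarbonate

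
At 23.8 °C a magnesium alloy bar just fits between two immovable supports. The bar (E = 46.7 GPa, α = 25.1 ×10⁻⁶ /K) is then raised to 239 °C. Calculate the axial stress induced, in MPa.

252 MPa

ΔT = 215.2 K. Constrained thermal stress σ = E·α·ΔT = 46.70×10³ MPa × 25.1×10⁻⁶ × 215.2 = 252 MPa (compressive).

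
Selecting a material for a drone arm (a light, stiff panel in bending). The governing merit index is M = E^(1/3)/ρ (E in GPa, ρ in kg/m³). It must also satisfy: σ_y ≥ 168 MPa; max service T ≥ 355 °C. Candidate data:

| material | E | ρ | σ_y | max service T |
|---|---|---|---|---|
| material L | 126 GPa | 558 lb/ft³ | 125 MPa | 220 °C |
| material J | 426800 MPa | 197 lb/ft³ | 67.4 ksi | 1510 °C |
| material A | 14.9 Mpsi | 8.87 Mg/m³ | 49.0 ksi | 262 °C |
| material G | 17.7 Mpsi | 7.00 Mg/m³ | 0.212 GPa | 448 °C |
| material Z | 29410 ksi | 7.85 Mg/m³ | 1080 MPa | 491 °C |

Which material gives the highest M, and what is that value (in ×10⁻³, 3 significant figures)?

Screen on constraints: σ_y ≥ 168 MPa; max service T ≥ 355 °C. Survivors: material J, material G, material Z.
Putting every candidate on a common basis:
  material J: E = 426.8 GPa, ρ = 3156 kg/m³
  material G: E = 122.0 GPa, ρ = 7000 kg/m³
  material Z: E = 202.8 GPa, ρ = 7850 kg/m³
  material J: M = 2.39×10⁻³
  material Z: M = 0.748×10⁻³
  material G: M = 0.709×10⁻³
Material J has the largest M.

material J, M = 2.39×10⁻³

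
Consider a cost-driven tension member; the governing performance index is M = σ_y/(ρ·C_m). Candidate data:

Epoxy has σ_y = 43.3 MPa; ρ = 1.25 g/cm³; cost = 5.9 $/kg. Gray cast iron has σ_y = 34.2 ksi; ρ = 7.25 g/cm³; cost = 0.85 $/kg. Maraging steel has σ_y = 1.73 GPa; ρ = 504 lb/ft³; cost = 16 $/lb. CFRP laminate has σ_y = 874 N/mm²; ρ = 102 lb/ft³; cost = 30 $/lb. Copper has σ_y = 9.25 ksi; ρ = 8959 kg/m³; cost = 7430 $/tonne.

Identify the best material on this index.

Putting every candidate on a common basis:
  epoxy: σ_y = 43.30 MPa, ρ = 1250 kg/m³, cost = 5.900 $/kg
  gray cast iron: σ_y = 235.8 MPa, ρ = 7250 kg/m³, cost = 0.8500 $/kg
  maraging steel: σ_y = 1730 MPa, ρ = 8073 kg/m³, cost = 35.27 $/kg
  CFRP laminate: σ_y = 874.0 MPa, ρ = 1634 kg/m³, cost = 66.14 $/kg
  copper: σ_y = 63.78 MPa, ρ = 8959 kg/m³, cost = 7.430 $/kg
  gray cast iron: M = 38.3 kN·m per $
  CFRP laminate: M = 8.09 kN·m per $
  maraging steel: M = 6.08 kN·m per $
  epoxy: M = 5.87 kN·m per $
  copper: M = 0.958 kN·m per $
Highest index: gray cast iron.

gray cast iron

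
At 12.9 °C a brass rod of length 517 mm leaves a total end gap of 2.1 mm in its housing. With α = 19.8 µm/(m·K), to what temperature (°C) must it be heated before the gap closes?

α·L₀·ΔT = 2.1 mm ⇒ ΔT = 2.1 / (19.8×10⁻⁶ × 517.0) = 205.1 K.
T = 12.9 + 205.1 = 218.0 °C.

218 °C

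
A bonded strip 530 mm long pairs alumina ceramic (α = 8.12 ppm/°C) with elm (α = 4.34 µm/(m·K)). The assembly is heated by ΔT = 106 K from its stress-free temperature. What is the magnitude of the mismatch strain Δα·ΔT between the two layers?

4.01×10⁻⁴

Δα = |8.12 − 4.34|×10⁻⁶/K = 3.78×10⁻⁶/K.
Mismatch strain = Δα·ΔT = 3.78×10⁻⁶ × 106.0 = 4.01×10⁻⁴.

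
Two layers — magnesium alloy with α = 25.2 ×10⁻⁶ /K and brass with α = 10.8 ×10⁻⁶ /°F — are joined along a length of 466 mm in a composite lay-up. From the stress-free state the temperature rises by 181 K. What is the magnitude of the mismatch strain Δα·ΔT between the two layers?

1.04×10⁻³

brass: α = 10.8×10⁻⁶/°F × 9/5 = 19.4×10⁻⁶/K.
Δα = |25.2 − 19.4|×10⁻⁶/K = 5.76×10⁻⁶/K.
Mismatch strain = Δα·ΔT = 5.76×10⁻⁶ × 181.0 = 1.04×10⁻³.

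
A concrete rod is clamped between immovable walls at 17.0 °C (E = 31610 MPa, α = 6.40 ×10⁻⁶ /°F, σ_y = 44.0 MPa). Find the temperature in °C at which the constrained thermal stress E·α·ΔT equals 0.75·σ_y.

108 °C

E = 31610 MPa = 31.61 GPa.
α = 6.40×10⁻⁶/°F × 9/5 = 11.5×10⁻⁶/K.
E·α·ΔT = 33.00 MPa ⇒ ΔT = 33.00 / (31.61×10³ × 11.5×10⁻⁶) = 90.62 K.
T = 17.0 + 90.62 = 107.6 °C.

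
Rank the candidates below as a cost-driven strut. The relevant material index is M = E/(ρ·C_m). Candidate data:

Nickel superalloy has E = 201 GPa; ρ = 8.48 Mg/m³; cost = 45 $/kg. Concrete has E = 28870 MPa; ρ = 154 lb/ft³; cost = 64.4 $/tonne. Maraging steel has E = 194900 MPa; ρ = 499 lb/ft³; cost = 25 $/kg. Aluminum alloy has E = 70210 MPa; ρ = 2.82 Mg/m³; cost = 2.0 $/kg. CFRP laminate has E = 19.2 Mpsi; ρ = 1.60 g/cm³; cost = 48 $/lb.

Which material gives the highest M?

concrete

Convert each candidate to consistent units, then evaluate M:
  nickel superalloy: E = 201.0 GPa, ρ = 8480 kg/m³, cost = 45.00 $/kg
  concrete: E = 28.87 GPa, ρ = 2467 kg/m³, cost = 0.06440 $/kg
  maraging steel: E = 194.9 GPa, ρ = 7993 kg/m³, cost = 25.00 $/kg
  aluminum alloy: E = 70.21 GPa, ρ = 2820 kg/m³, cost = 2.000 $/kg
  CFRP laminate: E = 132.4 GPa, ρ = 1600 kg/m³, cost = 105.8 $/kg
  concrete: M = 182 MN·m per $
  aluminum alloy: M = 12.4 MN·m per $
  maraging steel: M = 0.975 MN·m per $
  CFRP laminate: M = 0.782 MN·m per $
  nickel superalloy: M = 0.527 MN·m per $
Concrete ranks first.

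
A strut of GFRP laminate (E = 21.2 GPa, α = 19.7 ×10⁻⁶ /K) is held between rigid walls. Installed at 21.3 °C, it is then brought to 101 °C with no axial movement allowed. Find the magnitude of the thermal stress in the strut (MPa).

ΔT = 79.70 K. Constrained thermal stress σ = E·α·ΔT = 21.20×10³ MPa × 19.7×10⁻⁶ × 79.70 = 33.3 MPa (compressive).

33.3 MPa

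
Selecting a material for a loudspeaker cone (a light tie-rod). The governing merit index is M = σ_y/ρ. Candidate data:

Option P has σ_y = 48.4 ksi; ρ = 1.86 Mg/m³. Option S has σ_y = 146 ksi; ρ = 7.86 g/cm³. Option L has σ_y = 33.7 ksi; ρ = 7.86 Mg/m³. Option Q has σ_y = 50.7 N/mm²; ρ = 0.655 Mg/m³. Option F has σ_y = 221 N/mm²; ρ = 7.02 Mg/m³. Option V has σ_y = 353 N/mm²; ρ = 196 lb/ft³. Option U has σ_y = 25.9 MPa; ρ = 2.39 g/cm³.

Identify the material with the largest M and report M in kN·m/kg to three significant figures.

option P, M = 179 kN·m/kg

Convert each candidate to consistent units, then evaluate M:
  option P: σ_y = 333.7 MPa, ρ = 1860 kg/m³
  option S: σ_y = 1007 MPa, ρ = 7860 kg/m³
  option L: σ_y = 232.4 MPa, ρ = 7860 kg/m³
  option Q: σ_y = 50.70 MPa, ρ = 655.0 kg/m³
  option F: σ_y = 221.0 MPa, ρ = 7020 kg/m³
  option V: σ_y = 353.0 MPa, ρ = 3140 kg/m³
  option U: σ_y = 25.90 MPa, ρ = 2390 kg/m³
  option P: M = 179 kN·m/kg
  option S: M = 128 kN·m/kg
  option V: M = 112 kN·m/kg
  option Q: M = 77.4 kN·m/kg
  option F: M = 31.5 kN·m/kg
  option L: M = 29.6 kN·m/kg
  option U: M = 10.8 kN·m/kg
Option P has the largest M.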